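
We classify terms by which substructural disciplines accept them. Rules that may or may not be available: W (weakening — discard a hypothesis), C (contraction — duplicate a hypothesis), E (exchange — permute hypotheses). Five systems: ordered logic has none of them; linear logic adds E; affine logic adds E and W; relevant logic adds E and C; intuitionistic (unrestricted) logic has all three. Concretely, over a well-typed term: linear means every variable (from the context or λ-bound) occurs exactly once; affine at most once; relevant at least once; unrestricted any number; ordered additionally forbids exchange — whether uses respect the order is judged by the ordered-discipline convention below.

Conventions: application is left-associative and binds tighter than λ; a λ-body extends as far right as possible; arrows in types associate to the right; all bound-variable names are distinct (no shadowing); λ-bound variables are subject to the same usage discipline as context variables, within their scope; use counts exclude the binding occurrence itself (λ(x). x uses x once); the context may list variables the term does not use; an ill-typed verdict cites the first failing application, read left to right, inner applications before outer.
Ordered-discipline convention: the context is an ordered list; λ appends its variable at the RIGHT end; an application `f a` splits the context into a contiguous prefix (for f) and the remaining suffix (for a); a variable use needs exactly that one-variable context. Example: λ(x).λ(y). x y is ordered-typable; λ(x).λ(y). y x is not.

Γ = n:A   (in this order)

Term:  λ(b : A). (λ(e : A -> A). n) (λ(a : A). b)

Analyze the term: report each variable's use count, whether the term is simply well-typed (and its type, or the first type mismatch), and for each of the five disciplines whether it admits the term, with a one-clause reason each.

use counts: n: 1, b (bound): 1, e (bound): 0, a (bound): 0
uses in reading order: n, b
typing: well-typed at A -> A
ordered ✗ (needs weakening: e, a unused)
linear ✗ (needs weakening: e, a unused)
affine ✓ (no duplicate uses among n, b, e, a)
relevant ✗ (needs weakening: e, a unused)
unrestricted ✓ (simply typable at A -> A; W, C, E all held)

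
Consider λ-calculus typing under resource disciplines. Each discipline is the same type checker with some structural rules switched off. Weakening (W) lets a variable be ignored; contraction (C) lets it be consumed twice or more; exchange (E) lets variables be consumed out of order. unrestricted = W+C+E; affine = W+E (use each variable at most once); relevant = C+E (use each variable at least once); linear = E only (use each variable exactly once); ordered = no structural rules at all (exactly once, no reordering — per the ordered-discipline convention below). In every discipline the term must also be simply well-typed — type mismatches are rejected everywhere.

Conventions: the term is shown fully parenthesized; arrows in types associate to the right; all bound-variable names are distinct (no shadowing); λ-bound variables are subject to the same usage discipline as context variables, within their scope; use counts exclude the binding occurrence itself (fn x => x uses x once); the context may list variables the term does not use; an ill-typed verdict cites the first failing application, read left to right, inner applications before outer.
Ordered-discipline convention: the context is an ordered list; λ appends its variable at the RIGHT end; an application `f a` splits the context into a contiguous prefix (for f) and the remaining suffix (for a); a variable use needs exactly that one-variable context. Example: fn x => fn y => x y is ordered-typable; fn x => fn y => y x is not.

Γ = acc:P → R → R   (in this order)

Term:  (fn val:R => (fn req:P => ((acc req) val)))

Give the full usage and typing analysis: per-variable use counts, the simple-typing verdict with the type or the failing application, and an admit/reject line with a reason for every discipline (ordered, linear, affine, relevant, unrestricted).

variable uses: acc=1, val [bound]=1, req [bound]=1
order of uses: acc, req, val
typing: the term checks, with type R → P → R
ordered ✗ (no ordered split (uses run acc, req, val))
linear ✓ (each of acc, val, req used exactly once)
affine ✓ (acc, val, req: no repeats, contraction unneeded)
relevant ✓ (every one of acc, val, req appears)
unrestricted ✓ (type-checks (R → P → R) and nothing is barred)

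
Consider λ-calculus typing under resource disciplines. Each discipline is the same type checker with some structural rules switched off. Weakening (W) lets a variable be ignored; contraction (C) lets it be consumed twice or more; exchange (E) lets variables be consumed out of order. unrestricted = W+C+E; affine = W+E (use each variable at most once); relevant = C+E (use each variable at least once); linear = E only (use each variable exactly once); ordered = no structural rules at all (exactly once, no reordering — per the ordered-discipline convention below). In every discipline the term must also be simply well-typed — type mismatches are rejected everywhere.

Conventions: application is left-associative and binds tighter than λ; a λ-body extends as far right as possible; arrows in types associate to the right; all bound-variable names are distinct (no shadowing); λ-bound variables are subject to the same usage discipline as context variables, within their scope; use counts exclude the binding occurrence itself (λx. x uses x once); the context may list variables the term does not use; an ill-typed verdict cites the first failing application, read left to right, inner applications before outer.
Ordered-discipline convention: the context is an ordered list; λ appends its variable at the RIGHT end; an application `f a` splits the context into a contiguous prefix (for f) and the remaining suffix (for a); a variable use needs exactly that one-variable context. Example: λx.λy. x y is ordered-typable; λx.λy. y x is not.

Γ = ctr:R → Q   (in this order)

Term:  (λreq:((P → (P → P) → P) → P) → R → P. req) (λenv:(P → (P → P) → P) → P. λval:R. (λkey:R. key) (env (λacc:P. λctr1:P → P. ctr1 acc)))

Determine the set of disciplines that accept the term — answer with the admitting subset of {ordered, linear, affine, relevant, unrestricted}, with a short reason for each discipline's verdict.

admitted in: none
counts: ctr=0, req (bound)=1, env (bound)=1, val (bound)=0, key (bound)=1, acc (bound)=1, ctr1 (bound)=1
left-to-right use order: req, key, env, ctr1, acc
typing: ill-typed: an application expects R but receives P
ordered ✗ (not simply typable)
linear ✗ (fails simple typing)
affine ✗ (a type mismatch blocks all five)
relevant ✗ (the type mismatch rejects it)
unrestricted ✗ (not simply typable)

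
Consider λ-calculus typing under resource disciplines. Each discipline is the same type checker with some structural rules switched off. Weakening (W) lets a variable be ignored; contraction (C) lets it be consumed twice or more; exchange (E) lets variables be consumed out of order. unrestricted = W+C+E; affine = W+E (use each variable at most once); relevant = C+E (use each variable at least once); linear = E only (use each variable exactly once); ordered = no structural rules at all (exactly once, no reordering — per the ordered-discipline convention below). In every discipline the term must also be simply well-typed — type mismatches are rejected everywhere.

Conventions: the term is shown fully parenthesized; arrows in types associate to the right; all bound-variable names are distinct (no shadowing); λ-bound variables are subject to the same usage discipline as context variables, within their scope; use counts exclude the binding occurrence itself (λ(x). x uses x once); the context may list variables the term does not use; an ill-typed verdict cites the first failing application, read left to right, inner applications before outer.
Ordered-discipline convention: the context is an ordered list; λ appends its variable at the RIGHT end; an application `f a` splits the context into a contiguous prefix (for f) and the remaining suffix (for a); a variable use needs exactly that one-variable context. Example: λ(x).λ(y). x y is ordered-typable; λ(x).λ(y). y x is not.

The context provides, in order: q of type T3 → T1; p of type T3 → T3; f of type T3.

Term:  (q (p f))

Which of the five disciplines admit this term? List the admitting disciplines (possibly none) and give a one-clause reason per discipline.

accepted by: ordered, linear, affine, relevant, unrestricted
counts: q ×1, p ×1, f ×1
left-to-right use order: q, p, f
typing: ✓ — T1
ordered: ✓ — single-use (q, p, f), ordered derivation ok
linear: ✓ — single use per variable (q, p, f)
affine: ✓ — no duplicate uses among q, p, f
relevant: ✓ — none of q, p, f goes unused
unrestricted: ✓ — simply typable at T1; W, C, E all held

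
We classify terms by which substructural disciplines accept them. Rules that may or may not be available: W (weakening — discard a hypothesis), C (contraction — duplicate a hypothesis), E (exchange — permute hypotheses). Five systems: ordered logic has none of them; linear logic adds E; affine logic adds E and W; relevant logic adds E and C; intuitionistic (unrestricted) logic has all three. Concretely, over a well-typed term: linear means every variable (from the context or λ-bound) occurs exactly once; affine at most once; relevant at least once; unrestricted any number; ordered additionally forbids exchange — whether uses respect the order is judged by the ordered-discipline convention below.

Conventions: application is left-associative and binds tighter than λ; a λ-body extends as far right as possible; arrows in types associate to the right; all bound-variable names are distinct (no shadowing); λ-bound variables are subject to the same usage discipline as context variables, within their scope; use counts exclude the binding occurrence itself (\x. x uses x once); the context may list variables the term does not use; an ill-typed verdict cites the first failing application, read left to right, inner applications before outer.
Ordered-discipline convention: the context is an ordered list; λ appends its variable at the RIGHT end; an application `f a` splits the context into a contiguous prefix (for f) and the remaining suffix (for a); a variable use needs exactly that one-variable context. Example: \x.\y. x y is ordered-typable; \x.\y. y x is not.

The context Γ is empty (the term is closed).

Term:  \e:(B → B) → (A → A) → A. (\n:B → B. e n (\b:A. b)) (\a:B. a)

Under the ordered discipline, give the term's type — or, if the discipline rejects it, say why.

term : ((B → B) → (A → A) → A) → A
use counts: e (bound): 1; n (bound): 1; b (bound): 1; a (bound): 1
uses in reading order: e, n, b, a
typing: well-typed at ((B → B) → (A → A) → A) → A
summary: ordered ✓, linear ✓, affine ✓, relevant ✓, unrestricted ✓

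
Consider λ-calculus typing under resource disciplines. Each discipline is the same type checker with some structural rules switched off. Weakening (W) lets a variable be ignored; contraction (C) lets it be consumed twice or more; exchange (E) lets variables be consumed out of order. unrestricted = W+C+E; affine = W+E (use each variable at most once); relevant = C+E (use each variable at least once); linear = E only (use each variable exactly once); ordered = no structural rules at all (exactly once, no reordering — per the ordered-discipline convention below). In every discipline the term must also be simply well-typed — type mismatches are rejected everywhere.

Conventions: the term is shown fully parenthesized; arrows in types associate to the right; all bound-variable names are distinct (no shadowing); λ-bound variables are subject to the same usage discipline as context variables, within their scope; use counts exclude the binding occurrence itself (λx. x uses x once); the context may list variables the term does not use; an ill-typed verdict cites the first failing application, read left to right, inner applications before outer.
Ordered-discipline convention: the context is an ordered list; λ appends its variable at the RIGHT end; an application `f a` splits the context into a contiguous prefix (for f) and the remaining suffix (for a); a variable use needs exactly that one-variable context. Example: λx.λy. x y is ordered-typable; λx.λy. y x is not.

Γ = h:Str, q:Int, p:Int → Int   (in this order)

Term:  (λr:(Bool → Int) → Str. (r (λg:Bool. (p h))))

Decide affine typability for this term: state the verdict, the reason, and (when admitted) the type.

no — a type mismatch blocks all five
variable uses: h: 1×, q: 0×, p: 1×, r (λ-bound): 1×, g (λ-bound): 0×
uses in reading order: r, p, h
typing: ill-typed: a function awaiting Int gets Str
summary: ordered ✗; linear ✗; affine ✗; relevant ✗; unrestricted ✗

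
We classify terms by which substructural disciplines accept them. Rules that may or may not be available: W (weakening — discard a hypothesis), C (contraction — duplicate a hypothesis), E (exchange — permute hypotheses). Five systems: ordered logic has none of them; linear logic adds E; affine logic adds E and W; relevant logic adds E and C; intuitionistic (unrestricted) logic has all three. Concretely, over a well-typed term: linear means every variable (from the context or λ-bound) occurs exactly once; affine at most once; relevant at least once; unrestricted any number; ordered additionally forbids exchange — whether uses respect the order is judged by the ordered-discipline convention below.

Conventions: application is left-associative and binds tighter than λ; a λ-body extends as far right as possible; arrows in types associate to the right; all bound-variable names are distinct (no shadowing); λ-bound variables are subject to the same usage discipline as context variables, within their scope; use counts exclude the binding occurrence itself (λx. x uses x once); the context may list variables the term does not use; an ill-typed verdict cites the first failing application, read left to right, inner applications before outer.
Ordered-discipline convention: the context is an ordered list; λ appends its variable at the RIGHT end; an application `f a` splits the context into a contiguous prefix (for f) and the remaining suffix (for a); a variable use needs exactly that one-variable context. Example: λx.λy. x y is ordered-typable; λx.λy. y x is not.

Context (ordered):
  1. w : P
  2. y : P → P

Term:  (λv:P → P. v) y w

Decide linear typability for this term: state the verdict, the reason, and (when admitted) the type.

yes — w, y, v: one use apiece; term : P
counts: w ×1; y ×1; v (λ-bound) ×1
use order (left to right): v, y, w
typing: ✓ — P
all disciplines: ordered ✗; linear ✓; affine ✓; relevant ✓; unrestricted ✓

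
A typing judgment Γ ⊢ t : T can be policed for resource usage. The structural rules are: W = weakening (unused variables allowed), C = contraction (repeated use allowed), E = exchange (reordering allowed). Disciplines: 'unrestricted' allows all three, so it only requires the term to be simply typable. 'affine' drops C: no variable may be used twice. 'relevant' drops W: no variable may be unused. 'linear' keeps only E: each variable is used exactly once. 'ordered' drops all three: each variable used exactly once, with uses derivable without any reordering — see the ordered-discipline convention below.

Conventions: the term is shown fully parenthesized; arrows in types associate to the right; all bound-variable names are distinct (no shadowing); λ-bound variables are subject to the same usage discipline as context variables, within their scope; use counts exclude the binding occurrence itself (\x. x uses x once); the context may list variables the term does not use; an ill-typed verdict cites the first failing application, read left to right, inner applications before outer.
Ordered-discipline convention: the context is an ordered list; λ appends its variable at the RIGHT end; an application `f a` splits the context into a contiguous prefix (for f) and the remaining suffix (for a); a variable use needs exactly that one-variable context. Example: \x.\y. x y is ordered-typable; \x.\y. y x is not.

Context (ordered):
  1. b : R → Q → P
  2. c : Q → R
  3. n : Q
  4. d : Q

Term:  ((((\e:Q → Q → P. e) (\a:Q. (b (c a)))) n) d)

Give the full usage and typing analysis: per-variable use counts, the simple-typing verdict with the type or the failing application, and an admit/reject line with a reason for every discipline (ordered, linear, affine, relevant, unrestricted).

counts: b=1; c=1; n=1; d=1; e [bound]=1; a [bound]=1
left-to-right use order: e, b, c, a, n, d
typing: well-typed at P
ordered: ✓ — b, c, n, d, e, a once each; derivable with no W/C/E
linear: ✓ — single use per variable (b, c, n, d, e, a)
affine: ✓ — none of b, c, n, d, e, a used more than once
relevant: ✓ — at least one use each (b, c, n, d, e, a)
unrestricted: ✓ — type-checks (P) and nothing is barred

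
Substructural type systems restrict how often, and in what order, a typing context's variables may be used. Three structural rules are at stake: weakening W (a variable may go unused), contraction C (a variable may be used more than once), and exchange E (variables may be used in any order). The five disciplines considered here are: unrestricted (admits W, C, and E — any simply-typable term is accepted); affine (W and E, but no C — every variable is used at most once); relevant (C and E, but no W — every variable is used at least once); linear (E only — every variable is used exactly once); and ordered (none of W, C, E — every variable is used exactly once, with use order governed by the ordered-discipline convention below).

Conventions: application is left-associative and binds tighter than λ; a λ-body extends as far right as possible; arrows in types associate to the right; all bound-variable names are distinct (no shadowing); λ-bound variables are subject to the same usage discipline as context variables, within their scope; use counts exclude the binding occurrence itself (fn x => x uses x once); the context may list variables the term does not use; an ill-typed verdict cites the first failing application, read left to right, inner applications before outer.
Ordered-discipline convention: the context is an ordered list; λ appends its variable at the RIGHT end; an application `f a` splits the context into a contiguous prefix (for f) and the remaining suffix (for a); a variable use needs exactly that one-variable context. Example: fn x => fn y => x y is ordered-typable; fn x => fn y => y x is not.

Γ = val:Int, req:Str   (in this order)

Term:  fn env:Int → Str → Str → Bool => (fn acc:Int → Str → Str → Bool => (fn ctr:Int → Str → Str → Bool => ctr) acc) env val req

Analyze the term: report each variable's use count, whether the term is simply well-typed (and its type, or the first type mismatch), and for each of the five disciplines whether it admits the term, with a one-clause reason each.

use counts: val=1; req=1; env [bound]=1; acc [bound]=1; ctr [bound]=1
uses in reading order: ctr, acc, env, val, req
typing: the term checks, with type (Int → Str → Str → Bool) → Str → Bool
ordered: ✗ — needs exchange: uses follow ctr, acc, env, val, req
linear: ✓ — val, req, env, acc, ctr: one use apiece
affine: ✓ — no duplicate uses among val, req, env, acc, ctr
relevant: ✓ — every one of val, req, env, acc, ctr appears
unrestricted: ✓ — type-checks ((Int → Str → Str → Bool) → Str → Bool) and nothing is barred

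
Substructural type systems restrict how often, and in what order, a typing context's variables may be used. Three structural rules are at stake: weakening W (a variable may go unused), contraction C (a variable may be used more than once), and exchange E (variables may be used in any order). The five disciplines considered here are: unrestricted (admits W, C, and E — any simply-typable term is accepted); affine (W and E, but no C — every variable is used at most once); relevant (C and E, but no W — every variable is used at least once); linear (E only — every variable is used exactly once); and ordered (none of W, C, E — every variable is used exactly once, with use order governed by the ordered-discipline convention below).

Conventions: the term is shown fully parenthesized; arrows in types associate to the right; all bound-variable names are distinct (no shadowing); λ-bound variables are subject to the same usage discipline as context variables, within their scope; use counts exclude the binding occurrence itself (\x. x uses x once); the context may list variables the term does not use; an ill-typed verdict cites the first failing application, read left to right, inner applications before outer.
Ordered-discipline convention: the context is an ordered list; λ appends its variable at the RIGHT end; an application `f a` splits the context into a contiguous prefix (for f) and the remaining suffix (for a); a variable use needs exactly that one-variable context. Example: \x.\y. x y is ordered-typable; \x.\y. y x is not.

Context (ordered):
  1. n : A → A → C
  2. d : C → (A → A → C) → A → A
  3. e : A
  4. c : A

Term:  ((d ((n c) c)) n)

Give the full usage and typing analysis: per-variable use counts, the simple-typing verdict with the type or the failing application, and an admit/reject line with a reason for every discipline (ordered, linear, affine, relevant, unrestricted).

variable uses: n: 2×, d: 1×, e: 0×, c: 2×
use order (left to right): d, n, c, c, n
typing: well-typed at A → A
ordered ✗ (n ×2, c ×2 used more than once (contraction); needs weakening: e unused)
linear ✗ (n ×2, c ×2 used more than once (contraction); needs weakening: e unused)
affine ✗ (n ×2, c ×2 used more than once (contraction))
relevant ✗ (needs weakening: e unused)
unrestricted ✓ (simply typable at A → A; W, C, E all held)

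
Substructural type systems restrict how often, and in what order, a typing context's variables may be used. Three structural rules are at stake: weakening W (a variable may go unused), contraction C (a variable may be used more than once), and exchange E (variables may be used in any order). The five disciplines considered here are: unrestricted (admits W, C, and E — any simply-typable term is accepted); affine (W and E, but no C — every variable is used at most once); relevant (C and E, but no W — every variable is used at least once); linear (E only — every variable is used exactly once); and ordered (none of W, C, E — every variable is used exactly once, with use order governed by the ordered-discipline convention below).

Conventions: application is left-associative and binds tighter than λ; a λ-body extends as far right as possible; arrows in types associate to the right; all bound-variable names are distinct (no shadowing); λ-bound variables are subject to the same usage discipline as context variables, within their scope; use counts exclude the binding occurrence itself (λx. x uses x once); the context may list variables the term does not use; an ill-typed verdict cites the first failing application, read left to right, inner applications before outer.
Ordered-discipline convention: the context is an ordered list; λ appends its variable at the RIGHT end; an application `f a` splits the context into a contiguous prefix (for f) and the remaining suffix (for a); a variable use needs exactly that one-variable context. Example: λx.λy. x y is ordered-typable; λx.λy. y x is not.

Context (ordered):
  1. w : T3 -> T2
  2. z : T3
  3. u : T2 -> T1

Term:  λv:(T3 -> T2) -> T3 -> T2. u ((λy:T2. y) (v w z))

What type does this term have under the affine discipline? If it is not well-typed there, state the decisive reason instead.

term : ((T3 -> T2) -> T3 -> T2) -> T1
variable uses: w: 1, z: 1, u: 1, v (λ-bound): 1, y (λ-bound): 1
left-to-right use order: u, y, v, w, z
typing: the term checks, with type ((T3 -> T2) -> T3 -> T2) -> T1
summary: ordered ✗, linear ✓, affine ✓, relevant ✓, unrestricted ✓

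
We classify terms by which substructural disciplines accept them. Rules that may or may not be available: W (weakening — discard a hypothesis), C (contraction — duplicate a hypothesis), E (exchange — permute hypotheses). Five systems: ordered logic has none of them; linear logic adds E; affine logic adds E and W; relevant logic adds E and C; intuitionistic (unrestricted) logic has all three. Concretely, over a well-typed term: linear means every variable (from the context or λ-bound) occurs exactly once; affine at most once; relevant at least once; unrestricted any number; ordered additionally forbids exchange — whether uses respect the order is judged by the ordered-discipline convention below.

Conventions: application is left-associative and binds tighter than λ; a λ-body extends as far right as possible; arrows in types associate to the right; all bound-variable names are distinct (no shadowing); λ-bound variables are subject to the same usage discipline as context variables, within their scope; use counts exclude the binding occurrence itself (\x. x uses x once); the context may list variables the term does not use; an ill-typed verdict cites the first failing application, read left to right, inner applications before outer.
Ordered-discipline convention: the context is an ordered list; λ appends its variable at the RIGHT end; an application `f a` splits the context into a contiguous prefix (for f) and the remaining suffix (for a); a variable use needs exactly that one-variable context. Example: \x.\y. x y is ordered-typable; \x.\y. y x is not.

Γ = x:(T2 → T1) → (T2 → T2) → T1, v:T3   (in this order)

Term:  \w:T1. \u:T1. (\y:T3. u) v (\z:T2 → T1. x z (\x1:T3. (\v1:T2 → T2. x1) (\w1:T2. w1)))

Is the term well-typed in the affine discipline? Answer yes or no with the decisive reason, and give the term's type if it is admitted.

no — a type mismatch blocks all five
usage: x: 1, v: 1, w (bound): 0, u (bound): 1, y (bound): 0, z (bound): 1, x1 (bound): 1, v1 (bound): 0, w1 (bound): 1
uses in reading order: u, v, x, z, x1, w1
typing: ill-typed: a function awaiting T2 → T2 gets T3 → T3
across the five disciplines: ordered ✗ | linear ✗ | affine ✗ | relevant ✗ | unrestricted ✗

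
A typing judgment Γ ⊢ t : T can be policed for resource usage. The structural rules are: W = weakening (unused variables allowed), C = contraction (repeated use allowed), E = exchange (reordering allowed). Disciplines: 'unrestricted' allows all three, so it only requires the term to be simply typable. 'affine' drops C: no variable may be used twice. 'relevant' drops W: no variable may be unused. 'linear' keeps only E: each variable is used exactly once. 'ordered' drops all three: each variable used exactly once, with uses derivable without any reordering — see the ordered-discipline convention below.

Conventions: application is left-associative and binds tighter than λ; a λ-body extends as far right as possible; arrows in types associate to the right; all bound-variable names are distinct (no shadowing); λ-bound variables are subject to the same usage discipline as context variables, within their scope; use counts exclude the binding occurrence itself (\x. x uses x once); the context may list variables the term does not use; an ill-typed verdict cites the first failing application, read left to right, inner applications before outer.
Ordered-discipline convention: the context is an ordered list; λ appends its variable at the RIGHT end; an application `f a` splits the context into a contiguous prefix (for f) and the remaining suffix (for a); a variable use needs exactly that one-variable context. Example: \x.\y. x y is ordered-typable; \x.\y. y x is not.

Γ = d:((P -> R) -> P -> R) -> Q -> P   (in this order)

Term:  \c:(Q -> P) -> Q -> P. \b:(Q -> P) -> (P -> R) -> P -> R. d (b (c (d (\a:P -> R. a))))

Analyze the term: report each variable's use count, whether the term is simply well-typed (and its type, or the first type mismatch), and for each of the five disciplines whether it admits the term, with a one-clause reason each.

use counts: d: 2×, c [bound]: 1×, b [bound]: 1×, a [bound]: 1×
order of uses: d, b, c, d, a
typing: well-typed at ((Q -> P) -> Q -> P) -> ((Q -> P) -> (P -> R) -> P -> R) -> Q -> P
ordered ✗ (needs contraction — d ×2)
linear ✗ (needs contraction — d ×2)
affine ✗ (needs contraction — d ×2)
relevant ✓ (d, c, b, a: all used, weakening unneeded)
unrestricted ✓ (simply typable at ((Q -> P) -> Q -> P) -> ((Q -> P) -> (P -> R) -> P -> R) -> Q -> P; W, C, E all held)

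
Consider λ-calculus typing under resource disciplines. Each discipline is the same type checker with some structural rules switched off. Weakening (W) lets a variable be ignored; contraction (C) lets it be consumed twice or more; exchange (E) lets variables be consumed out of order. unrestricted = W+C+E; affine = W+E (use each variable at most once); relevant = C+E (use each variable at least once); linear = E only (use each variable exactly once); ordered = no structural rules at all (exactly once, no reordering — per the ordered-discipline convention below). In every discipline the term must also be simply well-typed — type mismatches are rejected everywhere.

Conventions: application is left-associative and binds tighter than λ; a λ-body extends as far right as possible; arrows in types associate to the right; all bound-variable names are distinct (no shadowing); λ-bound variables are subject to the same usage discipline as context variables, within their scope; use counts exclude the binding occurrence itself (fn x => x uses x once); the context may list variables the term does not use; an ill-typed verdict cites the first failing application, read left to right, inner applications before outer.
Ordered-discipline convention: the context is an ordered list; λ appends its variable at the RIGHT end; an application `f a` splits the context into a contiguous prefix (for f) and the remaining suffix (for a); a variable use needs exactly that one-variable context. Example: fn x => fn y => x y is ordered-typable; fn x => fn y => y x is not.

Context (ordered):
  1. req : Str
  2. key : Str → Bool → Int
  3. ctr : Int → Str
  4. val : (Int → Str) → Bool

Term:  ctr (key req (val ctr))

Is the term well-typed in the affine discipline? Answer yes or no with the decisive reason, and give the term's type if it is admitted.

no — ctr ×2 used more than once (contraction)
usage: req=1; key=1; ctr=2; val=1
left-to-right use order: ctr, key, req, val, ctr
typing: ✓ — Str
summary: ordered ✗; linear ✗; affine ✗; relevant ✓; unrestricted ✓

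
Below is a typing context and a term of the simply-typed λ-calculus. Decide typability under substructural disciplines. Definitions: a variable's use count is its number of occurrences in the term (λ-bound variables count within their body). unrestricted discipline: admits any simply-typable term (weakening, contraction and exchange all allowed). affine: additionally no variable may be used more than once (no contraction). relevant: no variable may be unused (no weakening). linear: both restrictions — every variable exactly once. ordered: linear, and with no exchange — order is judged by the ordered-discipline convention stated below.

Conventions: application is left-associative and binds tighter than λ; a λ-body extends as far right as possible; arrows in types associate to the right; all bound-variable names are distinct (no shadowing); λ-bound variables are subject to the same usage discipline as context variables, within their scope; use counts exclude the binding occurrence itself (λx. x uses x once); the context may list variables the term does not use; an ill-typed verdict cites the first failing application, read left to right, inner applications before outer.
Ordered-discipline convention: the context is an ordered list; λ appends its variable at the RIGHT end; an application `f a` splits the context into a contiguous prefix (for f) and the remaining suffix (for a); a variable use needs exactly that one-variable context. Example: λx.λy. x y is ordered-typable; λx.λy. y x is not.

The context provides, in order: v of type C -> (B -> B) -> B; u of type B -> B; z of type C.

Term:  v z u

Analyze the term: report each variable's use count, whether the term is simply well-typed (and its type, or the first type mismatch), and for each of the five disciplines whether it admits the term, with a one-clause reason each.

use counts: v ×1, u ×1, z ×1
uses in reading order: v, z, u
typing: the term checks, with type B
ordered ✗ (no contiguous prefix/suffix split fits v, z, u)
linear ✓ (each of v, u, z used exactly once)
affine ✓ (none of v, u, z used more than once)
relevant ✓ (none of v, u, z goes unused)
unrestricted ✓ (type-checks (B) and nothing is barred)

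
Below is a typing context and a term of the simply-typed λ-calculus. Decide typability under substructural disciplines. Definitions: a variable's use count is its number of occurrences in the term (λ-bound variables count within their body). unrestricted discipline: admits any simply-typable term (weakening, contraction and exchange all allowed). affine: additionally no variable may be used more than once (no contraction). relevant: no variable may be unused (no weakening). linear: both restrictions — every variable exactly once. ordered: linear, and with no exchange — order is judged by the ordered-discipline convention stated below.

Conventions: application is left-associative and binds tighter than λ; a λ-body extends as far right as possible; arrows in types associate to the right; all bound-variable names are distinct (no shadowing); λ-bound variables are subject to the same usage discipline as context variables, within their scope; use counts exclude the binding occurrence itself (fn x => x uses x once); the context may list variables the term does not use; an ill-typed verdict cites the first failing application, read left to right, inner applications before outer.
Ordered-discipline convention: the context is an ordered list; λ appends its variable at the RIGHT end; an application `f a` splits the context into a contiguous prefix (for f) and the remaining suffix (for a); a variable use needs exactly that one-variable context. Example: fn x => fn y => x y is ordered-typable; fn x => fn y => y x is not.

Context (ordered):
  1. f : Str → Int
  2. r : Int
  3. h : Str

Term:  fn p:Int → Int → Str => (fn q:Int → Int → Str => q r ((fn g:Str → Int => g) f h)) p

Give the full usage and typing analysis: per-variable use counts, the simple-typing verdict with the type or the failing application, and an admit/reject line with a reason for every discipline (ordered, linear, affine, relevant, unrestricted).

variable uses: f ×1; r ×1; h ×1; p (λ-bound) ×1; q (λ-bound) ×1; g (λ-bound) ×1
order of uses: q, r, g, f, h, p
typing: ✓ — (Int → Int → Str) → Str
ordered: ✗ — use order q, r, g, f, h, p needs exchange
linear: ✓ — single use per variable (f, r, h, p, q, g)
affine: ✓ — no duplicate uses among f, r, h, p, q, g
relevant: ✓ — none of f, r, h, p, q, g goes unused
unrestricted: ✓ — simply typable at (Int → Int → Str) → Str; W, C, E all held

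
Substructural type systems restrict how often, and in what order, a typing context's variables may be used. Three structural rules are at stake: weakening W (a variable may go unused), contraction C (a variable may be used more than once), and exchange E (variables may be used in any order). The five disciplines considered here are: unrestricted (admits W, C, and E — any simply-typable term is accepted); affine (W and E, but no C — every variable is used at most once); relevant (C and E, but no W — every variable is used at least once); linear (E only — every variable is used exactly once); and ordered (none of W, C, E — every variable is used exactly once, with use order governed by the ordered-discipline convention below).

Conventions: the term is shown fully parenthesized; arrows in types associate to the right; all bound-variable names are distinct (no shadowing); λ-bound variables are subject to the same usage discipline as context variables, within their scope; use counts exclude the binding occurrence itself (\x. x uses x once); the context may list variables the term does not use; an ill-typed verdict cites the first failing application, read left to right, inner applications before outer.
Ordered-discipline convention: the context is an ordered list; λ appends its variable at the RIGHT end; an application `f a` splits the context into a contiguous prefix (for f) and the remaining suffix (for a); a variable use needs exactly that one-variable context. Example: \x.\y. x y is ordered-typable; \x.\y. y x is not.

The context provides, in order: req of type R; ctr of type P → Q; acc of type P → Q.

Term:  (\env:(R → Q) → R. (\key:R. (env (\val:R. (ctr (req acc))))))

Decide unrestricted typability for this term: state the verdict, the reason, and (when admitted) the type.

no — a type mismatch blocks all five
usage: req ×1; ctr ×1; acc ×1; env (bound) ×1; key (bound) ×0; val (bound) ×0
order of uses: env, ctr, req, acc
typing: ill-typed: non-function type R applied to an argument
summary: ordered ✗ · linear ✗ · affine ✗ · relevant ✗ · unrestricted ✗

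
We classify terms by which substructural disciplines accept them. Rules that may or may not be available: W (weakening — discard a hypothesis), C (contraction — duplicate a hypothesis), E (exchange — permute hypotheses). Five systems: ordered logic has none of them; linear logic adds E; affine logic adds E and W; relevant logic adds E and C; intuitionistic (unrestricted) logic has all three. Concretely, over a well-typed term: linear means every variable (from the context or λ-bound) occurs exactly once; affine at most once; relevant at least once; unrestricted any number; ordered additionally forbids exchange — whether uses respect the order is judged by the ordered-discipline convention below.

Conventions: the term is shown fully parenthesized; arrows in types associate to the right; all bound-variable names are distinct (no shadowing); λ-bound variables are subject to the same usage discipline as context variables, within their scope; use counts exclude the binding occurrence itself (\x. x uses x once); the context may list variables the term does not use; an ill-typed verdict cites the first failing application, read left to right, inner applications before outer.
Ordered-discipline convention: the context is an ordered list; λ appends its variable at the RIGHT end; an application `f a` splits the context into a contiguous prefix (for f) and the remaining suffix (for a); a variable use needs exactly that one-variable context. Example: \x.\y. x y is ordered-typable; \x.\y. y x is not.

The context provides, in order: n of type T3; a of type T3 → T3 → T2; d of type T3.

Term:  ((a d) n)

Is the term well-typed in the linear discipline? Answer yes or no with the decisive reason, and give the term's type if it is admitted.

yes — single use per variable (n, a, d); term : T2
counts: n=1, a=1, d=1
order of uses: a, d, n
typing: ✓ — T2
per-discipline verdicts: ordered ✗, linear ✓, affine ✓, relevant ✓, unrestricted ✓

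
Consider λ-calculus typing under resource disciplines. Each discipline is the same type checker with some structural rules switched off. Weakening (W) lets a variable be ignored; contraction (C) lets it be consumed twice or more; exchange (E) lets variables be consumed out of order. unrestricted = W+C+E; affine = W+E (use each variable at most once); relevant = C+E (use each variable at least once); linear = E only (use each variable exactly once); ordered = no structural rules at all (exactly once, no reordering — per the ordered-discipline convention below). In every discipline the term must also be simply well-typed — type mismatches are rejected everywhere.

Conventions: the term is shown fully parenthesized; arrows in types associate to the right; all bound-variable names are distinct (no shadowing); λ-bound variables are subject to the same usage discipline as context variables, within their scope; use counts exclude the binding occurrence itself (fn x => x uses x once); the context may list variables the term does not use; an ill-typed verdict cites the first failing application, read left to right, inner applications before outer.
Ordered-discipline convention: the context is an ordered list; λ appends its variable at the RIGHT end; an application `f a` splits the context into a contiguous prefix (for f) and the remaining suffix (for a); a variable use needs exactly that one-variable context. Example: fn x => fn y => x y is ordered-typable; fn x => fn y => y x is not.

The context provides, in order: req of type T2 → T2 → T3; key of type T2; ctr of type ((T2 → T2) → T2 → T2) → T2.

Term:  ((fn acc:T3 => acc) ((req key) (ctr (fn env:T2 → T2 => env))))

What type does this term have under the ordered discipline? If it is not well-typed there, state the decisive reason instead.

term : T3
use counts: req: 1; key: 1; ctr: 1; acc (bound): 1; env (bound): 1
left-to-right use order: acc, req, key, ctr, env
typing: ✓ — T3
all disciplines: ordered ✓ | linear ✓ | affine ✓ | relevant ✓ | unrestricted ✓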